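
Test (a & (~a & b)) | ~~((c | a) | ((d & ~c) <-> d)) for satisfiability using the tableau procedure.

Initial set: {((a & (~a & b)) | ~~((c | a) | ((d & ~c) <-> d)))}.
((a & (~a & b)) | ~~((c | a) | ((d & ~c) <-> d))): β-rule — branch into (a & (~a & b))  //  ~~((c | a) | ((d & ~c) <-> d)).
  branch 1 (add (a & (~a & b))):
    (a & (~a & b)): α-rule — add a, (~a & b).
    (~a & b): α-rule — add ~a, b.
    × closes — contains both a and ~a.
  branch 2 (add ~~((c | a) | ((d & ~c) <-> d))):
    ~~((c | a) | ((d & ~c) <-> d)): drop double negation, giving ((c | a) | ((d & ~c) <-> d)).
    ((c | a) | ((d & ~c) <-> d)): β-rule — branch into (c | a)  //  ((d & ~c) <-> d).
      branch 2.1 (add (c | a)):
        (c | a): β-rule — branch into c  //  a.
          branch 2.1.1 (add c):
            ○ open, literals {c=true}.
          branch 2.1.2 (add a):
            ○ open, literals {a=true}.
      branch 2.2 (add ((d & ~c) <-> d)):
        ((d & ~c) <-> d): β-rule — branch into (d & ~c), d  //  ~(d & ~c), ~d.
          branch 2.2.1 (add (d & ~c), d):
            (d & ~c): α-rule — add d, ~c.
            ○ open, literals {c=false, d=true}.
          branch 2.2.2 (add ~(d & ~c), ~d):
            ~(d & ~c): β-rule — branch into ~d  //  ~~c.
              branch 2.2.2.1 (add ~d):
                ○ open, literals {d=false}.
              branch 2.2.2.2 (add ~~c):
                ○ open, literals {c=true, d=false}.
1 branch closed, 5 open.
An open branch gives a satisfying assignment: c=true.

Satisfiable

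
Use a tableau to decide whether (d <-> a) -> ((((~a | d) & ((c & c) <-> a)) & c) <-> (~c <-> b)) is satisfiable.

Initial set: {((d <-> a) -> ((((~a | d) & ((c & c) <-> a)) & c) <-> (~c <-> b)))}.
((d <-> a) -> ((((~a | d) & ((c & c) <-> a)) & c) <-> (~c <-> b))): β-rule — branch into ~(d <-> a)  //  ((((~a | d) & ((c & c) <-> a)) & c) <-> (~c <-> b)).
  branch 1 (add ~(d <-> a)):
    ~(d <-> a): β-rule — branch into d, ~a  //  ~d, a.
      branch 1.1 (add d, ~a):
        ○ open, literals {a=false, d=true}.
      branch 1.2 (add ~d, a):
        ○ open, literals {a=true, d=false}.
  branch 2 (add ((((~a | d) & ((c & c) <-> a)) & c) <-> (~c <-> b))):
    ((((~a | d) & ((c & c) <-> a)) & c) <-> (~c <-> b)): β-rule — branch into (((~a | d) & ((c & c) <-> a)) & c), (~c <-> b)  //  ~(((~a | d) & ((c & c) <-> a)) & c), ~(~c <-> b).
      branch 2.1 (add (((~a | d) & ((c & c) <-> a)) & c), (~c <-> b)):
        (((~a | d) & ((c & c) <-> a)) & c): α-rule — add ((~a | d) & ((c & c) <-> a)), c.
        ((~a | d) & ((c & c) <-> a)): α-rule — add (~a | d), ((c & c) <-> a).
        (~c <-> b): β-rule — branch into ~c, b  //  ~~c, ~b.
          branch 2.1.1 (add ~c, b):
            × closes — contains both c and ~c.
          branch 2.1.2 (add ~~c, ~b):
            (~a | d): β-rule — branch into ~a  //  d.
              branch 2.1.2.1 (add ~a):
                ((c & c) <-> a): β-rule — branch into (c & c), a  //  ~(c & c), ~a.
                  branch 2.1.2.1.1 (add (c & c), a):
                    × closes — contains both a and ~a.
                  branch 2.1.2.1.2 (add ~(c & c), ~a):
                    ~(c & c): β-rule — branch into ~c  //  ~c.
                      branch 2.1.2.1.2.1 (add ~c):
                        × closes — contains both c and ~c.
                      branch 2.1.2.1.2.2 (add ~c):
                        × closes — contains both c and ~c.
              branch 2.1.2.2 (add d):
                ((c & c) <-> a): β-rule — branch into (c & c), a  //  ~(c & c), ~a.
                  branch 2.1.2.2.1 (add (c & c), a):
                    (c & c): α-rule — add c, c.
                    ○ open, literals {a=true, b=false, c=true, d=true}.
                  branch 2.1.2.2.2 (add ~(c & c), ~a):
                    ~(c & c): β-rule — branch into ~c  //  ~c.
                      branch 2.1.2.2.2.1 (add ~c):
                        × closes — contains both c and ~c.
                      branch 2.1.2.2.2.2 (add ~c):
                        × closes — contains both c and ~c.
      branch 2.2 (add ~(((~a | d) & ((c & c) <-> a)) & c), ~(~c <-> b)):
        ~(((~a | d) & ((c & c) <-> a)) & c): β-rule — branch into ~((~a | d) & ((c & c) <-> a))  //  ~c.
          branch 2.2.1 (add ~((~a | d) & ((c & c) <-> a))):
            ~(~c <-> b): β-rule — branch into ~c, ~b  //  ~~c, b.
              branch 2.2.1.1 (add ~c, ~b):
                ~((~a | d) & ((c & c) <-> a)): β-rule — branch into ~(~a | d)  //  ~((c & c) <-> a).
                  branch 2.2.1.1.1 (add ~(~a | d)):
                    ~(~a | d): α-rule — add ~~a, ~d.
                    ○ open, literals {a=true, b=false, c=false, d=false}.
                  branch 2.2.1.1.2 (add ~((c & c) <-> a)):
                    ~((c & c) <-> a): β-rule — branch into (c & c), ~a  //  ~(c & c), a.
                      branch 2.2.1.1.2.1 (add (c & c), ~a):
                        (c & c): α-rule — add c, c.
                        × closes — contains both c and ~c.
                      branch 2.2.1.1.2.2 (add ~(c & c), a):
                        ~(c & c): β-rule — branch into ~c  //  ~c.
                          branch 2.2.1.1.2.2.1 (add ~c):
                            ○ open, literals {a=true, b=false, c=false}.
                          branch 2.2.1.1.2.2.2 (add ~c):
                            ○ open, literals {a=true, b=false, c=false}.
              branch 2.2.1.2 (add ~~c, b):
                ~((~a | d) & ((c & c) <-> a)): β-rule — branch into ~(~a | d)  //  ~((c & c) <-> a).
                  branch 2.2.1.2.1 (add ~(~a | d)):
                    ~(~a | d): α-rule — add ~~a, ~d.
                    ○ open, literals {a=true, b=true, c=true, d=false}.
                  branch 2.2.1.2.2 (add ~((c & c) <-> a)):
                    ~((c & c) <-> a): β-rule — branch into (c & c), ~a  //  ~(c & c), a.
                      branch 2.2.1.2.2.1 (add (c & c), ~a):
                        (c & c): α-rule — add c, c.
                        ○ open, literals {a=false, b=true, c=true}.
                      branch 2.2.1.2.2.2 (add ~(c & c), a):
                        ~(c & c): β-rule — branch into ~c  //  ~c.
                          branch 2.2.1.2.2.2.1 (add ~c):
                            × closes — contains both c and ~c.
                          branch 2.2.1.2.2.2.2 (add ~c):
                            × closes — contains both c and ~c.
          branch 2.2.2 (add ~c):
            ~(~c <-> b): β-rule — branch into ~c, ~b  //  ~~c, b.
              branch 2.2.2.1 (add ~c, ~b):
                ○ open, literals {b=false, c=false}.
              branch 2.2.2.2 (add ~~c, b):
                × closes — contains both c and ~c.
10 branches closed, 9 open.
An open branch gives a satisfying assignment: a=false, d=true.

Satisfiable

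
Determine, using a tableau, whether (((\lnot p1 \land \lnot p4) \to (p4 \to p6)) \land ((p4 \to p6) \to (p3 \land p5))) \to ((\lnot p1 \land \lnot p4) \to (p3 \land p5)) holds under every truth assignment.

Valid

Assume the negation and expand:
Initial set: {\lnot ((((\lnot p1 \land \lnot p4) \to (p4 \to p6)) \land ((p4 \to p6) \to (p3 \land p5))) \to ((\lnot p1 \land \lnot p4) \to (p3 \land p5)))}.
\lnot ((((\lnot p1 \land \lnot p4) \to (p4 \to p6)) \land ((p4 \to p6) \to (p3 \land p5))) \to ((\lnot p1 \land \lnot p4) \to (p3 \land p5))): α-rule — add (((\lnot p1 \land \lnot p4) \to (p4 \to p6)) \land ((p4 \to p6) \to (p3 \land p5))), \lnot ((\lnot p1 \land \lnot p4) \to (p3 \land p5)).
(((\lnot p1 \land \lnot p4) \to (p4 \to p6)) \land ((p4 \to p6) \to (p3 \land p5))): α-rule — add ((\lnot p1 \land \lnot p4) \to (p4 \to p6)), ((p4 \to p6) \to (p3 \land p5)).
\lnot ((\lnot p1 \land \lnot p4) \to (p3 \land p5)): α-rule — add (\lnot p1 \land \lnot p4), \lnot (p3 \land p5).
(\lnot p1 \land \lnot p4): α-rule — add \lnot p1, \lnot p4.
((\lnot p1 \land \lnot p4) \to (p4 \to p6)): β-rule — branch into \lnot (\lnot p1 \land \lnot p4)  //  (p4 \to p6).
  branch 1 (add \lnot (\lnot p1 \land \lnot p4)):
    ((p4 \to p6) \to (p3 \land p5)): β-rule — branch into \lnot (p4 \to p6)  //  (p3 \land p5).
      branch 1.1 (add \lnot (p4 \to p6)):
        \lnot (p4 \to p6): α-rule — add p4, \lnot p6.
        × closes — contains both p4 and \lnot p4.
      branch 1.2 (add (p3 \land p5)):
        (p3 \land p5): α-rule — add p3, p5.
        \lnot (p3 \land p5): β-rule — branch into \lnot p3  //  \lnot p5.
          branch 1.2.1 (add \lnot p3):
            × closes — contains both p3 and \lnot p3.
          branch 1.2.2 (add \lnot p5):
            × closes — contains both p5 and \lnot p5.
  branch 2 (add (p4 \to p6)):
    ((p4 \to p6) \to (p3 \land p5)): β-rule — branch into \lnot (p4 \to p6)  //  (p3 \land p5).
      branch 2.1 (add \lnot (p4 \to p6)):
        \lnot (p4 \to p6): α-rule — add p4, \lnot p6.
        × closes — contains both p4 and \lnot p4.
      branch 2.2 (add (p3 \land p5)):
        (p3 \land p5): α-rule — add p3, p5.
        \lnot (p3 \land p5): β-rule — branch into \lnot p3  //  \lnot p5.
          branch 2.2.1 (add \lnot p3):
            × closes — contains both p3 and \lnot p3.
          branch 2.2.2 (add \lnot p5):
            × closes — contains both p5 and \lnot p5.
All 6 branches close.
Every branch closed, so the negation is unsatisfiable and the formula is valid.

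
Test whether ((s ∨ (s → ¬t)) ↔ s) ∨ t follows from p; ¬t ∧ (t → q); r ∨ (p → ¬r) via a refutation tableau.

Initial set: {T p; T (¬t ∧ (t → q)); T (r ∨ (p → ¬r)); F (((s ∨ (s → ¬t)) ↔ s) ∨ t)}.
T (¬t ∧ (t → q)): α-rule — add T ¬t, T (t → q).
F (((s ∨ (s → ¬t)) ↔ s) ∨ t): α-rule — add F ((s ∨ (s → ¬t)) ↔ s), F t.
T (r ∨ (p → ¬r)): β-rule — branch into T r  //  T (p → ¬r).
  branch 1 (add T r):
    T (t → q): β-rule — branch into F t  //  T q.
      branch 1.1 (add F t):
        F ((s ∨ (s → ¬t)) ↔ s): β-rule — branch into T (s ∨ (s → ¬t)), F s  //  F (s ∨ (s → ¬t)), T s.
          branch 1.1.1 (add T (s ∨ (s → ¬t)), F s):
            T (s ∨ (s → ¬t)): β-rule — branch into T s  //  T (s → ¬t).
              branch 1.1.1.1 (add T s):
                × closes — contains both s and ¬s.
              branch 1.1.1.2 (add T (s → ¬t)):
                T (s → ¬t): β-rule — branch into F s  //  T ¬t.
                  branch 1.1.1.2.1 (add F s):
                    ○ open, literals {p=1, r=1, s=0, t=0}.
                  branch 1.1.1.2.2 (add T ¬t):
                    ○ open, literals {p=1, r=1, s=0, t=0}.
          branch 1.1.2 (add F (s ∨ (s → ¬t)), T s):
            F (s ∨ (s → ¬t)): α-rule — add F s, F (s → ¬t).
            × closes — contains both s and ¬s.
      branch 1.2 (add T q):
        F ((s ∨ (s → ¬t)) ↔ s): β-rule — branch into T (s ∨ (s → ¬t)), F s  //  F (s ∨ (s → ¬t)), T s.
          branch 1.2.1 (add T (s ∨ (s → ¬t)), F s):
            T (s ∨ (s → ¬t)): β-rule — branch into T s  //  T (s → ¬t).
              branch 1.2.1.1 (add T s):
                × closes — contains both s and ¬s.
              branch 1.2.1.2 (add T (s → ¬t)):
                T (s → ¬t): β-rule — branch into F s  //  T ¬t.
                  branch 1.2.1.2.1 (add F s):
                    ○ open, literals {p=1, q=1, r=1, s=0, t=0}.
                  branch 1.2.1.2.2 (add T ¬t):
                    ○ open, literals {p=1, q=1, r=1, s=0, t=0}.
          branch 1.2.2 (add F (s ∨ (s → ¬t)), T s):
            F (s ∨ (s → ¬t)): α-rule — add F s, F (s → ¬t).
            × closes — contains both s and ¬s.
  branch 2 (add T (p → ¬r)):
    T (t → q): β-rule — branch into F t  //  T q.
      branch 2.1 (add F t):
        F ((s ∨ (s → ¬t)) ↔ s): β-rule — branch into T (s ∨ (s → ¬t)), F s  //  F (s ∨ (s → ¬t)), T s.
          branch 2.1.1 (add T (s ∨ (s → ¬t)), F s):
            T (p → ¬r): β-rule — branch into F p  //  T ¬r.
              branch 2.1.1.1 (add F p):
                × closes — contains both p and ¬p.
              branch 2.1.1.2 (add T ¬r):
                T (s ∨ (s → ¬t)): β-rule — branch into T s  //  T (s → ¬t).
                  branch 2.1.1.2.1 (add T s):
                    × closes — contains both s and ¬s.
                  branch 2.1.1.2.2 (add T (s → ¬t)):
                    T (s → ¬t): β-rule — branch into F s  //  T ¬t.
                      branch 2.1.1.2.2.1 (add F s):
                        ○ open, literals {p=1, r=0, s=0, t=0}.
                      branch 2.1.1.2.2.2 (add T ¬t):
                        ○ open, literals {p=1, r=0, s=0, t=0}.
          branch 2.1.2 (add F (s ∨ (s → ¬t)), T s):
            F (s ∨ (s → ¬t)): α-rule — add F s, F (s → ¬t).
            × closes — contains both s and ¬s.
      branch 2.2 (add T q):
        F ((s ∨ (s → ¬t)) ↔ s): β-rule — branch into T (s ∨ (s → ¬t)), F s  //  F (s ∨ (s → ¬t)), T s.
          branch 2.2.1 (add T (s ∨ (s → ¬t)), F s):
            T (p → ¬r): β-rule — branch into F p  //  T ¬r.
              branch 2.2.1.1 (add F p):
                × closes — contains both p and ¬p.
              branch 2.2.1.2 (add T ¬r):
                T (s ∨ (s → ¬t)): β-rule — branch into T s  //  T (s → ¬t).
                  branch 2.2.1.2.1 (add T s):
                    × closes — contains both s and ¬s.
                  branch 2.2.1.2.2 (add T (s → ¬t)):
                    T (s → ¬t): β-rule — branch into F s  //  T ¬t.
                      branch 2.2.1.2.2.1 (add F s):
                        ○ open, literals {p=1, q=1, r=0, s=0, t=0}.
                      branch 2.2.1.2.2.2 (add T ¬t):
                        ○ open, literals {p=1, q=1, r=0, s=0, t=0}.
          branch 2.2.2 (add F (s ∨ (s → ¬t)), T s):
            F (s ∨ (s → ¬t)): α-rule — add F s, F (s → ¬t).
            × closes — contains both s and ¬s.
10 branches closed, 8 open.
An open branch gives a countermodel: p=1, r=1, s=0, t=0 (unmentioned atoms arbitrary); the premises hold there but the conclusion fails.

No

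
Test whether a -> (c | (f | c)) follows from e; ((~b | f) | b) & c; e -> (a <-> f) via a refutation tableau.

Initial set: {e; (((~b | f) | b) & c); (e -> (a <-> f)); ~(a -> (c | (f | c)))}.
(((~b | f) | b) & c): α-rule — add ((~b | f) | b), c.
~(a -> (c | (f | c))): α-rule — add a, ~(c | (f | c)).
~(c | (f | c)): α-rule — add ~c, ~(f | c).
× closes — contains both c and ~c.
All 1 branch closes.
Every branch closed, so the premises entail the conclusion.

Yes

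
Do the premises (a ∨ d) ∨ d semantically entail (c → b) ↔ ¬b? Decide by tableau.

No

Initial set: {((a ∨ d) ∨ d); ¬((c → b) ↔ ¬b)}.
((a ∨ d) ∨ d): β-rule — branch into (a ∨ d)  //  d.
  branch 1 (add (a ∨ d)):
    ¬((c → b) ↔ ¬b): β-rule — branch into (c → b), ¬¬b  //  ¬(c → b), ¬b.
      branch 1.1 (add (c → b), ¬¬b):
        (a ∨ d): β-rule — branch into a  //  d.
          branch 1.1.1 (add a):
            (c → b): β-rule — branch into ¬c  //  b.
              branch 1.1.1.1 (add ¬c):
                ○ open, literals {a=true, b=true, c=false}.
              branch 1.1.1.2 (add b):
                ○ open, literals {a=true, b=true}.
          branch 1.1.2 (add d):
            (c → b): β-rule — branch into ¬c  //  b.
              branch 1.1.2.1 (add ¬c):
                ○ open, literals {b=true, c=false, d=true}.
              branch 1.1.2.2 (add b):
                ○ open, literals {b=true, d=true}.
      branch 1.2 (add ¬(c → b), ¬b):
        ¬(c → b): α-rule — add c, ¬b.
        (a ∨ d): β-rule — branch into a  //  d.
          branch 1.2.1 (add a):
            ○ open, literals {a=true, b=false, c=true}.
          branch 1.2.2 (add d):
            ○ open, literals {b=false, c=true, d=true}.
  branch 2 (add d):
    ¬((c → b) ↔ ¬b): β-rule — branch into (c → b), ¬¬b  //  ¬(c → b), ¬b.
      branch 2.1 (add (c → b), ¬¬b):
        (c → b): β-rule — branch into ¬c  //  b.
          branch 2.1.1 (add ¬c):
            ○ open, literals {b=true, c=false, d=true}.
          branch 2.1.2 (add b):
            ○ open, literals {b=true, d=true}.
      branch 2.2 (add ¬(c → b), ¬b):
        ¬(c → b): α-rule — add c, ¬b.
        ○ open, literals {b=false, c=true, d=true}.
0 branches closed, 9 open.
An open branch gives a countermodel: a=true, b=true, c=false (unmentioned atoms arbitrary); the premises hold there but the conclusion fails.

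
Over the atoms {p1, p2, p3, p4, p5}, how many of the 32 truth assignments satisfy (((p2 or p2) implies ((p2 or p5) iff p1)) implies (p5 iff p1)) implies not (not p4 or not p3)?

17

Initial set: {((((p2 or p2) implies ((p2 or p5) iff p1)) implies (p5 iff p1)) implies not (not p4 or not p3))}.
((((p2 or p2) implies ((p2 or p5) iff p1)) implies (p5 iff p1)) implies not (not p4 or not p3)): β-rule — branch into not (((p2 or p2) implies ((p2 or p5) iff p1)) implies (p5 iff p1))  //  not (not p4 or not p3).
  branch 1 (add not (((p2 or p2) implies ((p2 or p5) iff p1)) implies (p5 iff p1))):
    not (((p2 or p2) implies ((p2 or p5) iff p1)) implies (p5 iff p1)): α-rule — add ((p2 or p2) implies ((p2 or p5) iff p1)), not (p5 iff p1).
    ((p2 or p2) implies ((p2 or p5) iff p1)): β-rule — branch into not (p2 or p2)  //  ((p2 or p5) iff p1).
      branch 1.1 (add not (p2 or p2)):
        not (p2 or p2): α-rule — add not p2, not p2.
        not (p5 iff p1): β-rule — branch into p5, not p1  //  not p5, p1.
          branch 1.1.1 (add p5, not p1):
            ○ open, literals {p1=false, p2=false, p5=true}.
          branch 1.1.2 (add not p5, p1):
            ○ open, literals {p1=true, p2=false, p5=false}.
      branch 1.2 (add ((p2 or p5) iff p1)):
        not (p5 iff p1): β-rule — branch into p5, not p1  //  not p5, p1.
          branch 1.2.1 (add p5, not p1):
            ((p2 or p5) iff p1): β-rule — branch into (p2 or p5), p1  //  not (p2 or p5), not p1.
              branch 1.2.1.1 (add (p2 or p5), p1):
                × closes — contains both p1 and not p1.
              branch 1.2.1.2 (add not (p2 or p5), not p1):
                not (p2 or p5): α-rule — add not p2, not p5.
                × closes — contains both p5 and not p5.
          branch 1.2.2 (add not p5, p1):
            ((p2 or p5) iff p1): β-rule — branch into (p2 or p5), p1  //  not (p2 or p5), not p1.
              branch 1.2.2.1 (add (p2 or p5), p1):
                (p2 or p5): β-rule — branch into p2  //  p5.
                  branch 1.2.2.1.1 (add p2):
                    ○ open, literals {p1=true, p2=true, p5=false}.
                  branch 1.2.2.1.2 (add p5):
                    × closes — contains both p5 and not p5.
              branch 1.2.2.2 (add not (p2 or p5), not p1):
                × closes — contains both p1 and not p1.
  branch 2 (add not (not p4 or not p3)):
    not (not p4 or not p3): α-rule — add not not p4, not not p3.
    ○ open, literals {p3=true, p4=true}.
4 branches closed, 4 open.
Each open branch fixes some atoms; the unmentioned ones are free. Counting distinct full assignments: branch {p1=false, p2=false, p5=true} (p3, p4) contributes 4 new; branch {p1=true, p2=false, p5=false} (p3, p4) contributes 4 new; branch {p1=true, p2=true, p5=false} (p3, p4) contributes 4 new; branch {p3=true, p4=true} (p1, p2, p5) contributes 5 new. Total: 17.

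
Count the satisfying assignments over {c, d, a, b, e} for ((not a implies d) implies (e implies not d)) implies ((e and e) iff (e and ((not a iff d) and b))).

Initial set: {(((not a implies d) implies (e implies not d)) implies ((e and e) iff (e and ((not a iff d) and b))))}.
(((not a implies d) implies (e implies not d)) implies ((e and e) iff (e and ((not a iff d) and b)))): β-rule — branch into not ((not a implies d) implies (e implies not d))  //  ((e and e) iff (e and ((not a iff d) and b))).
  branch 1 (add not ((not a implies d) implies (e implies not d))):
    not ((not a implies d) implies (e implies not d)): α-rule — add (not a implies d), not (e implies not d).
    not (e implies not d): α-rule — add e, not not d.
    (not a implies d): β-rule — branch into not not a  //  d.
      branch 1.1 (add not not a):
        ○ open, literals {a=1, d=1, e=1}.
      branch 1.2 (add d):
        ○ open, literals {d=1, e=1}.
  branch 2 (add ((e and e) iff (e and ((not a iff d) and b)))):
    ((e and e) iff (e and ((not a iff d) and b))): β-rule — branch into (e and e), (e and ((not a iff d) and b))  //  not (e and e), not (e and ((not a iff d) and b)).
      branch 2.1 (add (e and e), (e and ((not a iff d) and b))):
        (e and e): α-rule — add e, e.
        (e and ((not a iff d) and b)): α-rule — add e, ((not a iff d) and b).
        ((not a iff d) and b): α-rule — add (not a iff d), b.
        (not a iff d): β-rule — branch into not a, d  //  not not a, not d.
          branch 2.1.1 (add not a, d):
            ○ open, literals {a=0, b=1, d=1, e=1}.
          branch 2.1.2 (add not not a, not d):
            ○ open, literals {a=1, b=1, d=0, e=1}.
      branch 2.2 (add not (e and e), not (e and ((not a iff d) and b))):
        not (e and e): β-rule — branch into not e  //  not e.
          branch 2.2.1 (add not e):
            not (e and ((not a iff d) and b)): β-rule — branch into not e  //  not ((not a iff d) and b).
              branch 2.2.1.1 (add not e):
                ○ open, literals {e=0}.
              branch 2.2.1.2 (add not ((not a iff d) and b)):
                not ((not a iff d) and b): β-rule — branch into not (not a iff d)  //  not b.
                  branch 2.2.1.2.1 (add not (not a iff d)):
                    not (not a iff d): β-rule — branch into not a, not d  //  not not a, d.
                      branch 2.2.1.2.1.1 (add not a, not d):
                        ○ open, literals {a=0, d=0, e=0}.
                      branch 2.2.1.2.1.2 (add not not a, d):
                        ○ open, literals {a=1, d=1, e=0}.
                  branch 2.2.1.2.2 (add not b):
                    ○ open, literals {b=0, e=0}.
          branch 2.2.2 (add not e):
            not (e and ((not a iff d) and b)): β-rule — branch into not e  //  not ((not a iff d) and b).
              branch 2.2.2.1 (add not e):
                ○ open, literals {e=0}.
              branch 2.2.2.2 (add not ((not a iff d) and b)):
                not ((not a iff d) and b): β-rule — branch into not (not a iff d)  //  not b.
                  branch 2.2.2.2.1 (add not (not a iff d)):
                    not (not a iff d): β-rule — branch into not a, not d  //  not not a, d.
                      branch 2.2.2.2.1.1 (add not a, not d):
                        ○ open, literals {a=0, d=0, e=0}.
                      branch 2.2.2.2.1.2 (add not not a, d):
                        ○ open, literals {a=1, d=1, e=0}.
                  branch 2.2.2.2.2 (add not b):
                    ○ open, literals {b=0, e=0}.
0 branches closed, 12 open.
Each open branch fixes some atoms; the unmentioned ones are free. Counting distinct full assignments: branch {a=1, d=1, e=1} (c, b) contributes 4 new; branch {d=1, e=1} (c, a, b) contributes 4 new; branch {a=0, b=1, d=1, e=1} (c) contributes 0 new; branch {a=1, b=1, d=0, e=1} (c) contributes 2 new; branch {e=0} (c, d, a, b) contributes 16 new; branch {a=0, d=0, e=0} (c, b) contributes 0 new; branch {a=1, d=1, e=0} (c, b) contributes 0 new; branch {b=0, e=0} (c, d, a) contributes 0 new; branch {e=0} (c, d, a, b) contributes 0 new; branch {a=0, d=0, e=0} (c, b) contributes 0 new; branch {a=1, d=1, e=0} (c, b) contributes 0 new; branch {b=0, e=0} (c, d, a) contributes 0 new. Total: 26.

26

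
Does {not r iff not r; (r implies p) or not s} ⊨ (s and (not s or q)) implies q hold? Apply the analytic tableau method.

Initial set: {T (not r iff not r); T ((r implies p) or not s); F ((s and (not s or q)) implies q)}.
F ((s and (not s or q)) implies q): α-rule — add T (s and (not s or q)), F q.
T (s and (not s or q)): α-rule — add T s, T (not s or q).
T (not r iff not r): β-rule — branch into T not r, T not r  //  F not r, F not r.
  branch 1 (add T not r, T not r):
    T ((r implies p) or not s): β-rule — branch into T (r implies p)  //  T not s.
      branch 1.1 (add T (r implies p)):
        T (not s or q): β-rule — branch into T not s  //  T q.
          branch 1.1.1 (add T not s):
            × closes — contains both s and not s.
          branch 1.1.2 (add T q):
            × closes — contains both q and not q.
      branch 1.2 (add T not s):
        × closes — contains both s and not s.
  branch 2 (add F not r, F not r):
    T ((r implies p) or not s): β-rule — branch into T (r implies p)  //  T not s.
      branch 2.1 (add T (r implies p)):
        T (not s or q): β-rule — branch into T not s  //  T q.
          branch 2.1.1 (add T not s):
            × closes — contains both s and not s.
          branch 2.1.2 (add T q):
            × closes — contains both q and not q.
      branch 2.2 (add T not s):
        × closes — contains both s and not s.
All 6 branches close.
Every branch closed, so the premises entail the conclusion.

Yes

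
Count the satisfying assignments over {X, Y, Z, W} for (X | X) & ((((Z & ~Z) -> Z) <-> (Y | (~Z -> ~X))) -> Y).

Initial set: {((X | X) & ((((Z & ~Z) -> Z) <-> (Y | (~Z -> ~X))) -> Y))}.
((X | X) & ((((Z & ~Z) -> Z) <-> (Y | (~Z -> ~X))) -> Y)): α-rule — add (X | X), ((((Z & ~Z) -> Z) <-> (Y | (~Z -> ~X))) -> Y).
(X | X): β-rule — branch into X  //  X.
  branch 1 (add X):
    ((((Z & ~Z) -> Z) <-> (Y | (~Z -> ~X))) -> Y): β-rule — branch into ~(((Z & ~Z) -> Z) <-> (Y | (~Z -> ~X)))  //  Y.
      branch 1.1 (add ~(((Z & ~Z) -> Z) <-> (Y | (~Z -> ~X)))):
        ~(((Z & ~Z) -> Z) <-> (Y | (~Z -> ~X))): β-rule — branch into ((Z & ~Z) -> Z), ~(Y | (~Z -> ~X))  //  ~((Z & ~Z) -> Z), (Y | (~Z -> ~X)).
          branch 1.1.1 (add ((Z & ~Z) -> Z), ~(Y | (~Z -> ~X))):
            ~(Y | (~Z -> ~X)): α-rule — add ~Y, ~(~Z -> ~X).
            ~(~Z -> ~X): α-rule — add ~Z, ~~X.
            ((Z & ~Z) -> Z): β-rule — branch into ~(Z & ~Z)  //  Z.
              branch 1.1.1.1 (add ~(Z & ~Z)):
                ~(Z & ~Z): β-rule — branch into ~Z  //  ~~Z.
                  branch 1.1.1.1.1 (add ~Z):
                    ○ open, literals {X=T, Y=F, Z=F}.
                  branch 1.1.1.1.2 (add ~~Z):
                    × closes — contains both Z and ~Z.
              branch 1.1.1.2 (add Z):
                × closes — contains both Z and ~Z.
          branch 1.1.2 (add ~((Z & ~Z) -> Z), (Y | (~Z -> ~X))):
            ~((Z & ~Z) -> Z): α-rule — add (Z & ~Z), ~Z.
            (Z & ~Z): α-rule — add Z, ~Z.
            × closes — contains both Z and ~Z.
      branch 1.2 (add Y):
        ○ open, literals {X=T, Y=T}.
  branch 2 (add X):
    ((((Z & ~Z) -> Z) <-> (Y | (~Z -> ~X))) -> Y): β-rule — branch into ~(((Z & ~Z) -> Z) <-> (Y | (~Z -> ~X)))  //  Y.
      branch 2.1 (add ~(((Z & ~Z) -> Z) <-> (Y | (~Z -> ~X)))):
        ~(((Z & ~Z) -> Z) <-> (Y | (~Z -> ~X))): β-rule — branch into ((Z & ~Z) -> Z), ~(Y | (~Z -> ~X))  //  ~((Z & ~Z) -> Z), (Y | (~Z -> ~X)).
          branch 2.1.1 (add ((Z & ~Z) -> Z), ~(Y | (~Z -> ~X))):
            ~(Y | (~Z -> ~X)): α-rule — add ~Y, ~(~Z -> ~X).
            ~(~Z -> ~X): α-rule — add ~Z, ~~X.
            ((Z & ~Z) -> Z): β-rule — branch into ~(Z & ~Z)  //  Z.
              branch 2.1.1.1 (add ~(Z & ~Z)):
                ~(Z & ~Z): β-rule — branch into ~Z  //  ~~Z.
                  branch 2.1.1.1.1 (add ~Z):
                    ○ open, literals {X=T, Y=F, Z=F}.
                  branch 2.1.1.1.2 (add ~~Z):
                    × closes — contains both Z and ~Z.
              branch 2.1.1.2 (add Z):
                × closes — contains both Z and ~Z.
          branch 2.1.2 (add ~((Z & ~Z) -> Z), (Y | (~Z -> ~X))):
            ~((Z & ~Z) -> Z): α-rule — add (Z & ~Z), ~Z.
            (Z & ~Z): α-rule — add Z, ~Z.
            × closes — contains both Z and ~Z.
      branch 2.2 (add Y):
        ○ open, literals {X=T, Y=T}.
6 branches closed, 4 open.
Each open branch fixes some atoms; the unmentioned ones are free. Counting distinct full assignments: branch {X=T, Y=F, Z=F} (W) contributes 2 new; branch {X=T, Y=T} (Z, W) contributes 4 new; branch {X=T, Y=F, Z=F} (W) contributes 0 new; branch {X=T, Y=T} (Z, W) contributes 0 new. Total: 6.

6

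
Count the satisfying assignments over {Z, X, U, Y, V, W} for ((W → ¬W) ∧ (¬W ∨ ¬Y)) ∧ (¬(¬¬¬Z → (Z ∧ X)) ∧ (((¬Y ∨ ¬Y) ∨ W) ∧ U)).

Initial set: {(((W → ¬W) ∧ (¬W ∨ ¬Y)) ∧ (¬(¬¬¬Z → (Z ∧ X)) ∧ (((¬Y ∨ ¬Y) ∨ W) ∧ U)))}.
(((W → ¬W) ∧ (¬W ∨ ¬Y)) ∧ (¬(¬¬¬Z → (Z ∧ X)) ∧ (((¬Y ∨ ¬Y) ∨ W) ∧ U))): α-rule — add ((W → ¬W) ∧ (¬W ∨ ¬Y)), (¬(¬¬¬Z → (Z ∧ X)) ∧ (((¬Y ∨ ¬Y) ∨ W) ∧ U)).
((W → ¬W) ∧ (¬W ∨ ¬Y)): α-rule — add (W → ¬W), (¬W ∨ ¬Y).
(¬(¬¬¬Z → (Z ∧ X)) ∧ (((¬Y ∨ ¬Y) ∨ W) ∧ U)): α-rule — add ¬(¬¬¬Z → (Z ∧ X)), (((¬Y ∨ ¬Y) ∨ W) ∧ U).
¬(¬¬¬Z → (Z ∧ X)): α-rule — add ¬¬¬Z, ¬(Z ∧ X).
(((¬Y ∨ ¬Y) ∨ W) ∧ U): α-rule — add ((¬Y ∨ ¬Y) ∨ W), U.
¬¬¬Z: drop double negation, giving ¬Z.
(W → ¬W): β-rule — branch into ¬W  //  ¬W.
  branch 1 (add ¬W):
    (¬W ∨ ¬Y): β-rule — branch into ¬W  //  ¬Y.
      branch 1.1 (add ¬W):
        ¬(Z ∧ X): β-rule — branch into ¬Z  //  ¬X.
          branch 1.1.1 (add ¬Z):
            ((¬Y ∨ ¬Y) ∨ W): β-rule — branch into (¬Y ∨ ¬Y)  //  W.
              branch 1.1.1.1 (add (¬Y ∨ ¬Y)):
                (¬Y ∨ ¬Y): β-rule — branch into ¬Y  //  ¬Y.
                  branch 1.1.1.1.1 (add ¬Y):
                    ○ open, literals {U=T, W=F, Y=F, Z=F}.
                  branch 1.1.1.1.2 (add ¬Y):
                    ○ open, literals {U=T, W=F, Y=F, Z=F}.
              branch 1.1.1.2 (add W):
                × closes — contains both W and ¬W.
          branch 1.1.2 (add ¬X):
            ((¬Y ∨ ¬Y) ∨ W): β-rule — branch into (¬Y ∨ ¬Y)  //  W.
              branch 1.1.2.1 (add (¬Y ∨ ¬Y)):
                (¬Y ∨ ¬Y): β-rule — branch into ¬Y  //  ¬Y.
                  branch 1.1.2.1.1 (add ¬Y):
                    ○ open, literals {U=T, W=F, X=F, Y=F, Z=F}.
                  branch 1.1.2.1.2 (add ¬Y):
                    ○ open, literals {U=T, W=F, X=F, Y=F, Z=F}.
              branch 1.1.2.2 (add W):
                × closes — contains both W and ¬W.
      branch 1.2 (add ¬Y):
        ¬(Z ∧ X): β-rule — branch into ¬Z  //  ¬X.
          branch 1.2.1 (add ¬Z):
            ((¬Y ∨ ¬Y) ∨ W): β-rule — branch into (¬Y ∨ ¬Y)  //  W.
              branch 1.2.1.1 (add (¬Y ∨ ¬Y)):
                (¬Y ∨ ¬Y): β-rule — branch into ¬Y  //  ¬Y.
                  branch 1.2.1.1.1 (add ¬Y):
                    ○ open, literals {U=T, W=F, Y=F, Z=F}.
                  branch 1.2.1.1.2 (add ¬Y):
                    ○ open, literals {U=T, W=F, Y=F, Z=F}.
              branch 1.2.1.2 (add W):
                × closes — contains both W and ¬W.
          branch 1.2.2 (add ¬X):
            ((¬Y ∨ ¬Y) ∨ W): β-rule — branch into (¬Y ∨ ¬Y)  //  W.
              branch 1.2.2.1 (add (¬Y ∨ ¬Y)):
                (¬Y ∨ ¬Y): β-rule — branch into ¬Y  //  ¬Y.
                  branch 1.2.2.1.1 (add ¬Y):
                    ○ open, literals {U=T, W=F, X=F, Y=F, Z=F}.
                  branch 1.2.2.1.2 (add ¬Y):
                    ○ open, literals {U=T, W=F, X=F, Y=F, Z=F}.
              branch 1.2.2.2 (add W):
                × closes — contains both W and ¬W.
  branch 2 (add ¬W):
    (¬W ∨ ¬Y): β-rule — branch into ¬W  //  ¬Y.
      branch 2.1 (add ¬W):
        ¬(Z ∧ X): β-rule — branch into ¬Z  //  ¬X.
          branch 2.1.1 (add ¬Z):
            ((¬Y ∨ ¬Y) ∨ W): β-rule — branch into (¬Y ∨ ¬Y)  //  W.
              branch 2.1.1.1 (add (¬Y ∨ ¬Y)):
                (¬Y ∨ ¬Y): β-rule — branch into ¬Y  //  ¬Y.
                  branch 2.1.1.1.1 (add ¬Y):
                    ○ open, literals {U=T, W=F, Y=F, Z=F}.
                  branch 2.1.1.1.2 (add ¬Y):
                    ○ open, literals {U=T, W=F, Y=F, Z=F}.
              branch 2.1.1.2 (add W):
                × closes — contains both W and ¬W.
          branch 2.1.2 (add ¬X):
            ((¬Y ∨ ¬Y) ∨ W): β-rule — branch into (¬Y ∨ ¬Y)  //  W.
              branch 2.1.2.1 (add (¬Y ∨ ¬Y)):
                (¬Y ∨ ¬Y): β-rule — branch into ¬Y  //  ¬Y.
                  branch 2.1.2.1.1 (add ¬Y):
                    ○ open, literals {U=T, W=F, X=F, Y=F, Z=F}.
                  branch 2.1.2.1.2 (add ¬Y):
                    ○ open, literals {U=T, W=F, X=F, Y=F, Z=F}.
              branch 2.1.2.2 (add W):
                × closes — contains both W and ¬W.
      branch 2.2 (add ¬Y):
        ¬(Z ∧ X): β-rule — branch into ¬Z  //  ¬X.
          branch 2.2.1 (add ¬Z):
            ((¬Y ∨ ¬Y) ∨ W): β-rule — branch into (¬Y ∨ ¬Y)  //  W.
              branch 2.2.1.1 (add (¬Y ∨ ¬Y)):
                (¬Y ∨ ¬Y): β-rule — branch into ¬Y  //  ¬Y.
                  branch 2.2.1.1.1 (add ¬Y):
                    ○ open, literals {U=T, W=F, Y=F, Z=F}.
                  branch 2.2.1.1.2 (add ¬Y):
                    ○ open, literals {U=T, W=F, Y=F, Z=F}.
              branch 2.2.1.2 (add W):
                × closes — contains both W and ¬W.
          branch 2.2.2 (add ¬X):
            ((¬Y ∨ ¬Y) ∨ W): β-rule — branch into (¬Y ∨ ¬Y)  //  W.
              branch 2.2.2.1 (add (¬Y ∨ ¬Y)):
                (¬Y ∨ ¬Y): β-rule — branch into ¬Y  //  ¬Y.
                  branch 2.2.2.1.1 (add ¬Y):
                    ○ open, literals {U=T, W=F, X=F, Y=F, Z=F}.
                  branch 2.2.2.1.2 (add ¬Y):
                    ○ open, literals {U=T, W=F, X=F, Y=F, Z=F}.
              branch 2.2.2.2 (add W):
                × closes — contains both W and ¬W.
8 branches closed, 16 open.
Each open branch fixes some atoms; the unmentioned ones are free. Counting distinct full assignments: branch {U=T, W=F, Y=F, Z=F} (X, V) contributes 4 new; branch {U=T, W=F, Y=F, Z=F} (X, V) contributes 0 new; branch {U=T, W=F, X=F, Y=F, Z=F} (V) contributes 0 new; branch {U=T, W=F, X=F, Y=F, Z=F} (V) contributes 0 new; branch {U=T, W=F, Y=F, Z=F} (X, V) contributes 0 new; branch {U=T, W=F, Y=F, Z=F} (X, V) contributes 0 new; branch {U=T, W=F, X=F, Y=F, Z=F} (V) contributes 0 new; branch {U=T, W=F, X=F, Y=F, Z=F} (V) contributes 0 new; branch {U=T, W=F, Y=F, Z=F} (X, V) contributes 0 new; branch {U=T, W=F, Y=F, Z=F} (X, V) contributes 0 new; branch {U=T, W=F, X=F, Y=F, Z=F} (V) contributes 0 new; branch {U=T, W=F, X=F, Y=F, Z=F} (V) contributes 0 new; branch {U=T, W=F, Y=F, Z=F} (X, V) contributes 0 new; branch {U=T, W=F, Y=F, Z=F} (X, V) contributes 0 new; branch {U=T, W=F, X=F, Y=F, Z=F} (V) contributes 0 new; branch {U=T, W=F, X=F, Y=F, Z=F} (V) contributes 0 new. Total: 4.

4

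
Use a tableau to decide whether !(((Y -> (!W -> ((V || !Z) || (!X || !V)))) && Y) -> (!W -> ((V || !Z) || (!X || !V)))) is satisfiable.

Initial set: {!(((Y -> (!W -> ((V || !Z) || (!X || !V)))) && Y) -> (!W -> ((V || !Z) || (!X || !V))))}.
!(((Y -> (!W -> ((V || !Z) || (!X || !V)))) && Y) -> (!W -> ((V || !Z) || (!X || !V)))): α-rule — add ((Y -> (!W -> ((V || !Z) || (!X || !V)))) && Y), !(!W -> ((V || !Z) || (!X || !V))).
((Y -> (!W -> ((V || !Z) || (!X || !V)))) && Y): α-rule — add (Y -> (!W -> ((V || !Z) || (!X || !V)))), Y.
!(!W -> ((V || !Z) || (!X || !V))): α-rule — add !W, !((V || !Z) || (!X || !V)).
!((V || !Z) || (!X || !V)): α-rule — add !(V || !Z), !(!X || !V).
!(V || !Z): α-rule — add !V, !!Z.
!(!X || !V): α-rule — add !!X, !!V.
× closes — contains both V and !V.
All 1 branch closes.
Every branch closed; the formula is unsatisfiable.

Unsatisfiable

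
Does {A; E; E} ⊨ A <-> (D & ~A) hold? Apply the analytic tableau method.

No

Initial set: {T A; T E; T E; F (A <-> (D & ~A))}.
F (A <-> (D & ~A)): β-rule — branch into T A, F (D & ~A)  //  F A, T (D & ~A).
  branch 1 (add T A, F (D & ~A)):
    F (D & ~A): β-rule — branch into F D  //  F ~A.
      branch 1.1 (add F D):
        ○ open, literals {A=1, D=0, E=1}.
      branch 1.2 (add F ~A):
        ○ open, literals {A=1, E=1}.
  branch 2 (add F A, T (D & ~A)):
    × closes — contains both A and ~A.
1 branch closed, 2 open.
An open branch gives a countermodel: A=1, D=0, E=1 (unmentioned atoms arbitrary); the premises hold there but the conclusion fails.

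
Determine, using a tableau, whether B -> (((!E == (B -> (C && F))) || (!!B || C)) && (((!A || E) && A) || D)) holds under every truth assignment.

Assume the negation and expand:
Initial set: {!(B -> (((!E == (B -> (C && F))) || (!!B || C)) && (((!A || E) && A) || D)))}.
!(B -> (((!E == (B -> (C && F))) || (!!B || C)) && (((!A || E) && A) || D))): α-rule — add B, !(((!E == (B -> (C && F))) || (!!B || C)) && (((!A || E) && A) || D)).
!(((!E == (B -> (C && F))) || (!!B || C)) && (((!A || E) && A) || D)): β-rule — branch into !((!E == (B -> (C && F))) || (!!B || C))  //  !(((!A || E) && A) || D).
  branch 1 (add !((!E == (B -> (C && F))) || (!!B || C))):
    !((!E == (B -> (C && F))) || (!!B || C)): α-rule — add !(!E == (B -> (C && F))), !(!!B || C).
    !(!!B || C): α-rule — add !!!B, !C.
    !!!B: drop double negation, giving !B.
    × closes — contains both B and !B.
  branch 2 (add !(((!A || E) && A) || D)):
    !(((!A || E) && A) || D): α-rule — add !((!A || E) && A), !D.
    !((!A || E) && A): β-rule — branch into !(!A || E)  //  !A.
      branch 2.1 (add !(!A || E)):
        !(!A || E): α-rule — add !!A, !E.
        ○ open, literals {A=1, B=1, D=0, E=0}.
      branch 2.2 (add !A):
        ○ open, literals {A=0, B=1, D=0}.
1 branch closed, 2 open.
An open branch gives a countermodel: A=1, B=1, D=0, E=0 (unmentioned atoms arbitrary); under it the original formula is false.

Not valid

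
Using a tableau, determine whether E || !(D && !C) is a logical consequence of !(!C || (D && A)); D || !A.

Initial set: {!(!C || (D && A)); (D || !A); !(E || !(D && !C))}.
!(!C || (D && A)): α-rule — add !!C, !(D && A).
!(E || !(D && !C)): α-rule — add !E, !!(D && !C).
!!(D && !C): α-rule — add D, !C.
× closes — contains both C and !C.
All 1 branch closes.
Every branch closed, so the premises entail the conclusion.

Yes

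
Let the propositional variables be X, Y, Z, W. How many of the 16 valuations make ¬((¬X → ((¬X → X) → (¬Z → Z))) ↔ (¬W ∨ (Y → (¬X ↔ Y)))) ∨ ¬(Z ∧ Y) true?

Initial set: {(¬((¬X → ((¬X → X) → (¬Z → Z))) ↔ (¬W ∨ (Y → (¬X ↔ Y)))) ∨ ¬(Z ∧ Y))}.
(¬((¬X → ((¬X → X) → (¬Z → Z))) ↔ (¬W ∨ (Y → (¬X ↔ Y)))) ∨ ¬(Z ∧ Y)): β-rule — branch into ¬((¬X → ((¬X → X) → (¬Z → Z))) ↔ (¬W ∨ (Y → (¬X ↔ Y))))  //  ¬(Z ∧ Y).
  branch 1 (add ¬((¬X → ((¬X → X) → (¬Z → Z))) ↔ (¬W ∨ (Y → (¬X ↔ Y))))):
    ¬((¬X → ((¬X → X) → (¬Z → Z))) ↔ (¬W ∨ (Y → (¬X ↔ Y)))): β-rule — branch into (¬X → ((¬X → X) → (¬Z → Z))), ¬(¬W ∨ (Y → (¬X ↔ Y)))  //  ¬(¬X → ((¬X → X) → (¬Z → Z))), (¬W ∨ (Y → (¬X ↔ Y))).
      branch 1.1 (add (¬X → ((¬X → X) → (¬Z → Z))), ¬(¬W ∨ (Y → (¬X ↔ Y)))):
        ¬(¬W ∨ (Y → (¬X ↔ Y))): α-rule — add ¬¬W, ¬(Y → (¬X ↔ Y)).
        ¬(Y → (¬X ↔ Y)): α-rule — add Y, ¬(¬X ↔ Y).
        (¬X → ((¬X → X) → (¬Z → Z))): β-rule — branch into ¬¬X  //  ((¬X → X) → (¬Z → Z)).
          branch 1.1.1 (add ¬¬X):
            ¬(¬X ↔ Y): β-rule — branch into ¬X, ¬Y  //  ¬¬X, Y.
              branch 1.1.1.1 (add ¬X, ¬Y):
                × closes — contains both X and ¬X.
              branch 1.1.1.2 (add ¬¬X, Y):
                ○ open, literals {W=true, X=true, Y=true}.
          branch 1.1.2 (add ((¬X → X) → (¬Z → Z))):
            ¬(¬X ↔ Y): β-rule — branch into ¬X, ¬Y  //  ¬¬X, Y.
              branch 1.1.2.1 (add ¬X, ¬Y):
                × closes — contains both Y and ¬Y.
              branch 1.1.2.2 (add ¬¬X, Y):
                ((¬X → X) → (¬Z → Z)): β-rule — branch into ¬(¬X → X)  //  (¬Z → Z).
                  branch 1.1.2.2.1 (add ¬(¬X → X)):
                    ¬(¬X → X): α-rule — add ¬X, ¬X.
                    × closes — contains both X and ¬X.
                  branch 1.1.2.2.2 (add (¬Z → Z)):
                    (¬Z → Z): β-rule — branch into ¬¬Z  //  Z.
                      branch 1.1.2.2.2.1 (add ¬¬Z):
                        ○ open, literals {W=true, X=true, Y=true, Z=true}.
                      branch 1.1.2.2.2.2 (add Z):
                        ○ open, literals {W=true, X=true, Y=true, Z=true}.
      branch 1.2 (add ¬(¬X → ((¬X → X) → (¬Z → Z))), (¬W ∨ (Y → (¬X ↔ Y)))):
        ¬(¬X → ((¬X → X) → (¬Z → Z))): α-rule — add ¬X, ¬((¬X → X) → (¬Z → Z)).
        ¬((¬X → X) → (¬Z → Z)): α-rule — add (¬X → X), ¬(¬Z → Z).
        ¬(¬Z → Z): α-rule — add ¬Z, ¬Z.
        (¬W ∨ (Y → (¬X ↔ Y))): β-rule — branch into ¬W  //  (Y → (¬X ↔ Y)).
          branch 1.2.1 (add ¬W):
            (¬X → X): β-rule — branch into ¬¬X  //  X.
              branch 1.2.1.1 (add ¬¬X):
                × closes — contains both X and ¬X.
              branch 1.2.1.2 (add X):
                × closes — contains both X and ¬X.
          branch 1.2.2 (add (Y → (¬X ↔ Y))):
            (¬X → X): β-rule — branch into ¬¬X  //  X.
              branch 1.2.2.1 (add ¬¬X):
                × closes — contains both X and ¬X.
              branch 1.2.2.2 (add X):
                × closes — contains both X and ¬X.
  branch 2 (add ¬(Z ∧ Y)):
    ¬(Z ∧ Y): β-rule — branch into ¬Z  //  ¬Y.
      branch 2.1 (add ¬Z):
        ○ open, literals {Z=false}.
      branch 2.2 (add ¬Y):
        ○ open, literals {Y=false}.
7 branches closed, 5 open.
Each open branch fixes some atoms; the unmentioned ones are free. Counting distinct full assignments: branch {W=true, X=true, Y=true} (Z) contributes 2 new; branch {W=true, X=true, Y=true, Z=true} (none free) contributes 0 new; branch {W=true, X=true, Y=true, Z=true} (none free) contributes 0 new; branch {Z=false} (X, Y, W) contributes 7 new; branch {Y=false} (X, Z, W) contributes 4 new. Total: 13.

13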